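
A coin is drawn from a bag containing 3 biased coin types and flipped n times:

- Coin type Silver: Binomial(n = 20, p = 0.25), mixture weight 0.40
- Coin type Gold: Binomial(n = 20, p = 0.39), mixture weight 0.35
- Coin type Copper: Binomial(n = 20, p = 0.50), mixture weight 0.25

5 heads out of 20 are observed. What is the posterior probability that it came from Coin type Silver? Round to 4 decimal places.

The responsibility of component k is π_k f_k(x) divided by Σ_j π_j f_j(x).
Evaluate each component's likelihood at the observed value:
  f_Silver = 0.202331
  f_Gold = 0.084278
  f_Copper = 0.0147858
Multiply by the mixture weights:
  π_Silver·f_Silver = 0.40 × 0.202331 = 0.0809325
  π_Gold·f_Gold = 0.35 × 0.084278 = 0.0294973
  π_Copper·f_Copper = 0.25 × 0.0147858 = 0.00369644
Sum: 0.0809325 + 0.0294973 + 0.00369644 = 0.114126
P(Coin type Silver | x) ≈ 0.7091

0.7091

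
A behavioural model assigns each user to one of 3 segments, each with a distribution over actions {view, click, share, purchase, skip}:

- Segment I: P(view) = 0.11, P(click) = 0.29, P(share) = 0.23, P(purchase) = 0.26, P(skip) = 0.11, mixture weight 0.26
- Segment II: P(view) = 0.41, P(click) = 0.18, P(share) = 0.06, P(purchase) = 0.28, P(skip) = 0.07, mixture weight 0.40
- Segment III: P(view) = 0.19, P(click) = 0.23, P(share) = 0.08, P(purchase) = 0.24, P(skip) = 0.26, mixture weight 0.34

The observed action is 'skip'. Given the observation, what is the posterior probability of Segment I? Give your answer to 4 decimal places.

Apply Bayes' rule: the posterior for each component is proportional to its prior times its likelihood at x.
Evaluate each component's likelihood at the observed value:
  p_I = 0.11
  p_II = 0.07
  p_III = 0.26
Weight by the priors:
  π_I·p_I = 0.26 × 0.11 = 0.0286
  π_II·p_II = 0.40 × 0.07 = 0.028
  π_III·p_III = 0.34 × 0.26 = 0.0884
Denominator: 0.0286 + 0.028 + 0.0884 = 0.145
P(Segment I | 'skip') = 0.0286 / 0.145 ≈ 0.1972

0.1972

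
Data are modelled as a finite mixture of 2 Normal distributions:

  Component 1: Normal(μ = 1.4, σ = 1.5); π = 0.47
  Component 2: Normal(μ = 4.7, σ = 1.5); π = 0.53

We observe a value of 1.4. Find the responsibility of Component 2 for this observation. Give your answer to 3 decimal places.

0.091

P(component k | x) = π_k·f_k(x) / marginal(x), where marginal(x) = Σ_j π_j·f_j(x).
Component likelihoods at x = 1.4:
  L_1 = (1/(1.5·√(2π)))·exp(−(1.4−1.4)²/(2·1.5²)) = 0.265962·exp(-0.00000) = 0.265962
  L_2 = (1/(1.5·√(2π)))·exp(−(1.4−4.7)²/(2·1.5²)) = 0.265962·exp(-2.42000) = 0.0236497
Unnormalised posteriors:
  π_1·L_1 = 0.47 × 0.265962 = 0.125002
  π_2·L_2 = 0.53 × 0.0236497 = 0.0125344
Denominator: 0.125002 + 0.0125344 = 0.137536
P(Component 2 | x) ≈ 0.091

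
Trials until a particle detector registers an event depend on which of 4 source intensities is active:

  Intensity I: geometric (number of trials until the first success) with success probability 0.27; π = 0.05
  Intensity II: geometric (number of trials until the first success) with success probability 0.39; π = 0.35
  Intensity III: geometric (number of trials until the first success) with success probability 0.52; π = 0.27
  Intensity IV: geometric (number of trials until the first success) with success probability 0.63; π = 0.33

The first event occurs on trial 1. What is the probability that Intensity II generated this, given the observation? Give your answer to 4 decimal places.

0.2739

P(component k | x) = π_k·f_k(x) / marginal(x), where marginal(x) = Σ_j π_j·f_j(x).
Evaluate each component's likelihood at the observed value:
  f_I = 0.27·(1−0.27)^0 = 0.27·1 = 0.27
  f_II = 0.39·(1−0.39)^0 = 0.39·1 = 0.39
  f_III = 0.52·(1−0.52)^0 = 0.52·1 = 0.52
  f_IV = 0.63·(1−0.63)^0 = 0.63·1 = 0.63
Unnormalised posteriors:
  π_I·f_I = 0.05 × 0.27 = 0.0135
  π_II·f_II = 0.35 × 0.39 = 0.1365
  π_III·f_III = 0.27 × 0.52 = 0.1404
  π_IV·f_IV = 0.33 × 0.63 = 0.2079
Normaliser: 0.0135 + 0.1365 + 0.1404 + 0.2079 = 0.4983
P(Intensity II | x) ≈ 0.2739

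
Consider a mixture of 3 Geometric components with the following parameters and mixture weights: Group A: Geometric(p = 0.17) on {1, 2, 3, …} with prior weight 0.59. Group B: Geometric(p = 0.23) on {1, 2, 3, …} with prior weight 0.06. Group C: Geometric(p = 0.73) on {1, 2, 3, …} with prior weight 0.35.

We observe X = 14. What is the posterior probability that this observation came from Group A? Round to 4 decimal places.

P(component k | x) = w_k·f_k(x) / marginal(x), where marginal(x) = Σ_j w_j·f_j(x).
Evaluate each component's likelihood at the observed value:
  p_A = 0.17·(1−0.17)^13 = 0.17·0.0887187 = 0.0150822
  p_B = 0.23·(1−0.23)^13 = 0.23·0.0334487 = 0.0076932
  p_C = 0.73·(1−0.73)^13 = 0.73·4.05256e-08 = 2.95837e-08
Multiply by the mixture weights:
  w_A·p_A = 0.59 × 0.0150822 = 0.00889849
  w_B·p_B = 0.06 × 0.0076932 = 0.000461592
  w_C·p_C = 0.35 × 2.95837e-08 = 1.03543e-08
Normaliser: 0.00889849 + 0.000461592 + 1.03543e-08 = 0.00936009
P(Group A | 14) ≈ 0.9507

0.9507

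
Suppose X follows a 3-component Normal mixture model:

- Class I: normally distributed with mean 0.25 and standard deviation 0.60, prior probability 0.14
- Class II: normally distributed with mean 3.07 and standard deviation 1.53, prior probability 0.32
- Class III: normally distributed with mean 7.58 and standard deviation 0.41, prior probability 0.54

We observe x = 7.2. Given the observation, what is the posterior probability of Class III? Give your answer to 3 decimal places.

Posterior ∝ prior × likelihood, so P(k | x) ∝ P(Z=k) f_k(x); normalise over all components.
Evaluate each component's likelihood at the observed value:
  f_I = (1/(0.60·√(2π)))·exp(−(7.2−0.25)²/(2·0.60²)) = 0.664904·exp(-67.08681) = 4.86776e-30
  f_II = (1/(1.53·√(2π)))·exp(−(7.2−3.07)²/(2·1.53²)) = 0.260747·exp(-3.64324) = 0.0068231
  f_III = (1/(0.41·√(2π)))·exp(−(7.2−7.58)²/(2·0.41²)) = 0.973030·exp(-0.42951) = 0.633277
Multiply by the mixture weights:
  P(Z=I)·f_I = 0.14 × 4.86776e-30 = 6.81487e-31
  P(Z=II)·f_II = 0.32 × 0.0068231 = 0.00218339
  P(Z=III)·f_III = 0.54 × 0.633277 = 0.34197
Denominator: 6.81487e-31 + 0.00218339 + 0.34197 = 0.344153
Responsibility of Class III: 0.34197 / 0.344153 ≈ 0.994

0.994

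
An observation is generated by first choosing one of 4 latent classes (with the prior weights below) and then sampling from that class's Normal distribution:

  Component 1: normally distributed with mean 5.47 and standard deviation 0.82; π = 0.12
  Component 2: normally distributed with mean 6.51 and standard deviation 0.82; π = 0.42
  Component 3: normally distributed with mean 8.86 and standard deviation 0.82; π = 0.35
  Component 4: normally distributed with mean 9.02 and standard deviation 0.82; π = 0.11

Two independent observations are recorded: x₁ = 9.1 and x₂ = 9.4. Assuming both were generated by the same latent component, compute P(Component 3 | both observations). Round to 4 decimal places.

P(component k | x) = π_k·f_k(x) / marginal(x), where marginal(x) = Σ_j π_j·f_j(x).
Since both observations come from the same component, the likelihood for component k is f_k(x₁)·f_k(x₂).
  L_1 = [2.7021e-05] × [5.0034e-06] = 1.35197e-10
  L_2 = [0.0033171] × [0.000976876] = 3.2404e-06
  L_3 = [0.466117] × [0.391675] = 0.182566
  L_4 = [0.484205] × [0.436982] = 0.211589
Multiply by the mixture weights:
  π_1·L_1 = 0.12 × 1.35197e-10 = 1.62236e-11
  π_2·L_2 = 0.42 × 3.2404e-06 = 1.36097e-06
  π_3·L_3 = 0.35 × 0.182566 = 0.0638982
  π_4·L_4 = 0.11 × 0.211589 = 0.0232748
Denominator: 1.62236e-11 + 1.36097e-06 + 0.0638982 + 0.0232748 = 0.0871743
P(Component 3 | x₁, x₂) = 0.0638982 / 0.0871743 ≈ 0.7330

0.7330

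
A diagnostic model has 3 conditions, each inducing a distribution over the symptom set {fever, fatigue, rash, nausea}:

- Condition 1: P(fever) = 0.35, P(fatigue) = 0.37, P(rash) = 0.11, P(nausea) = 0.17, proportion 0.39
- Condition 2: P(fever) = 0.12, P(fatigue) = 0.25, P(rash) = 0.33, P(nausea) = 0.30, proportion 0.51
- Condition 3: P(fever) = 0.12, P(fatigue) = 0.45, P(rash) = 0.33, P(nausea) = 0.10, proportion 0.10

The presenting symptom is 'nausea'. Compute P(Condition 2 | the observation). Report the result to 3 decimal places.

0.667

Posterior ∝ prior × likelihood, so P(k | x) ∝ P(Z=k) f_k(x); normalise over all components.
Categorical probabilities:
  p_1 = P(nausea | comp) = 0.17
  p_2 = P(nausea | comp) = 0.30
  p_3 = P(nausea | comp) = 0.10
Multiply by the mixture weights:
  P(Z=1)·p_1 = 0.39 × 0.17 = 0.0663
  P(Z=2)·p_2 = 0.51 × 0.3 = 0.153
  P(Z=3)·p_3 = 0.10 × 0.1 = 0.01
Evidence: 0.0663 + 0.153 + 0.01 = 0.2293
So the posterior for Condition 2 is 0.153 / 0.2293 ≈ 0.667.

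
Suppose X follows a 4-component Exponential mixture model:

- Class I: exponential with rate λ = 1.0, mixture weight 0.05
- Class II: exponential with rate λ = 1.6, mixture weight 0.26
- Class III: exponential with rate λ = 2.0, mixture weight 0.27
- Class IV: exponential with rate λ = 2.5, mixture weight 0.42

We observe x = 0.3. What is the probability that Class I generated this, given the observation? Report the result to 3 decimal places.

0.034

Apply Bayes' rule: the posterior for each component is proportional to its prior times its likelihood at x.
Exponential densities:
  L_I = 1.0·e^(−1.0·0.3) = 1.0·e^(−0.3000) = 0.740818
  L_II = 1.6·e^(−1.6·0.3) = 1.6·e^(−0.4800) = 0.990053
  L_III = 2.0·e^(−2.0·0.3) = 2.0·e^(−0.6000) = 1.09762
  L_IV = 2.5·e^(−2.5·0.3) = 2.5·e^(−0.7500) = 1.18092
Weight by the priors:
  w_I·L_I = 0.05 × 0.740818 = 0.0370409
  w_II·L_II = 0.26 × 0.990053 = 0.257414
  w_III·L_III = 0.27 × 1.09762 = 0.296358
  w_IV·L_IV = 0.42 × 1.18092 = 0.495985
Denominator: 0.0370409 + 0.257414 + 0.296358 + 0.495985 = 1.0868
Responsibility of Class I: 0.0370409 / 1.0868 ≈ 0.034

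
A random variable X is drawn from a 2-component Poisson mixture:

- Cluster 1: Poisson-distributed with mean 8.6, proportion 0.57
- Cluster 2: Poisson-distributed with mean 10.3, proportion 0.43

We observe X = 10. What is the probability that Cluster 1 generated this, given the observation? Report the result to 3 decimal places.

0.544

P(component k | x) = P(Z=k)·f_k(x) / marginal(x), where marginal(x) = Σ_j P(Z=j)·f_j(x).
Poisson probabilities:
  p_1 = 0.112277
  p_2 = 0.124559
Weight by the priors:
  P(Z=1)·p_1 = 0.57 × 0.112277 = 0.0639976
  P(Z=2)·p_2 = 0.43 × 0.124559 = 0.0535605
Sum: 0.0639976 + 0.0535605 = 0.117558
P(Cluster 1 | x) ≈ 0.544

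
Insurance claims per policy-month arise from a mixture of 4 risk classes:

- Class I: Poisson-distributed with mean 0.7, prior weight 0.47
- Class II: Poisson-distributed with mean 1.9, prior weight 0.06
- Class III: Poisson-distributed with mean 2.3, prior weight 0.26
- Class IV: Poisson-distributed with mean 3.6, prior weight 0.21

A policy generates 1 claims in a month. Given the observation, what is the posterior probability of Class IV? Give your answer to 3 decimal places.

Posterior ∝ prior × likelihood, so P(k | x) ∝ π_k f_k(x); normalise over all components.
Component likelihoods at x = 1 claims:
  p_I = 0.34761
  p_II = 0.28418
  p_III = 0.230595
  p_IV = 0.0983654
Prior × likelihood for each component:
  π_I·p_I = 0.47 × 0.34761 = 0.163377
  π_II·p_II = 0.06 × 0.28418 = 0.0170508
  π_III·p_III = 0.26 × 0.230595 = 0.0599548
  π_IV·p_IV = 0.21 × 0.0983654 = 0.0206567
Normaliser: 0.163377 + 0.0170508 + 0.0599548 + 0.0206567 = 0.261039
Responsibility of Class IV: 0.0206567 / 0.261039 ≈ 0.079

0.079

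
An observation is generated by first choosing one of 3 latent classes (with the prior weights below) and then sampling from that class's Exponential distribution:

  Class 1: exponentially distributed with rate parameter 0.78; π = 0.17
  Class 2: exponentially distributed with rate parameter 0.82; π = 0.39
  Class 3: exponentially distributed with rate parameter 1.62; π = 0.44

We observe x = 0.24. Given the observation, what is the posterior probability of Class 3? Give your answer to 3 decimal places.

Posterior ∝ prior × likelihood, so P(k | x) ∝ w_k f_k(x); normalise over all components.
Component likelihoods at x = 0.24:
  f_1 = 0.646837
  f_2 = 0.673511
  f_3 = 1.09815
Unnormalised posteriors:
  w_1·f_1 = 0.17 × 0.646837 = 0.109962
  w_2·f_2 = 0.39 × 0.673511 = 0.262669
  w_3·f_3 = 0.44 × 1.09815 = 0.483186
Marginal: 0.109962 + 0.262669 + 0.483186 = 0.855817
Responsibility of Class 3: 0.483186 / 0.855817 ≈ 0.565

0.565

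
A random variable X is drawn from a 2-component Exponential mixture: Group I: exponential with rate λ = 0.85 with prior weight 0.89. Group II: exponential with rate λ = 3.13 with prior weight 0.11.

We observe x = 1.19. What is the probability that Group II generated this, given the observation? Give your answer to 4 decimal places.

0.0293

P(component k | x) = π_k·f_k(x) / marginal(x), where marginal(x) = Σ_j π_j·f_j(x).
Exponential densities:
  L_I = 0.85·e^(−0.85·1.19) = 0.85·e^(−1.0115) = 0.309122
  L_II = 3.13·e^(−3.13·1.19) = 3.13·e^(−3.7247) = 0.0754966
Multiply by the mixture weights:
  π_I·L_I = 0.89 × 0.309122 = 0.275119
  π_II·L_II = 0.11 × 0.0754966 = 0.00830463
Denominator: 0.275119 + 0.00830463 = 0.283423
P(Group II | 1.19) ≈ 0.0293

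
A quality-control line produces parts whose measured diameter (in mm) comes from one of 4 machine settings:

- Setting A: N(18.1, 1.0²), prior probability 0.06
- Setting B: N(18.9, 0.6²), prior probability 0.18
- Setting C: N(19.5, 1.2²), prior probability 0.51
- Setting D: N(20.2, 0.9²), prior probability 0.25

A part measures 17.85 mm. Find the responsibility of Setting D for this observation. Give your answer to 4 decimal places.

0.0309

Apply Bayes' rule: the posterior for each component is proportional to its prior times its likelihood at x.
Normal densities:
  p_A = (1/(1.0·√(2π)))·exp(−(17.85−18.1)²/(2·1.0²)) = 0.398942·exp(-0.03125) = 0.386668
  p_B = (1/(0.6·√(2π)))·exp(−(17.85−18.9)²/(2·0.6²)) = 0.664904·exp(-1.53125) = 0.143796
  p_C = (1/(1.2·√(2π)))·exp(−(17.85−19.5)²/(2·1.2²)) = 0.332452·exp(-0.94531) = 0.129177
  p_D = (1/(0.9·√(2π)))·exp(−(17.85−20.2)²/(2·0.9²)) = 0.443269·exp(-3.40895) = 0.0146615
Weight by the priors:
  w_A·p_A = 0.06 × 0.386668 = 0.0232001
  w_B·p_B = 0.18 × 0.143796 = 0.0258832
  w_C·p_C = 0.51 × 0.129177 = 0.0658802
  w_D·p_D = 0.25 × 0.0146615 = 0.00366538
Evidence: 0.0232001 + 0.0258832 + 0.0658802 + 0.00366538 = 0.118629
So the posterior for Setting D is 0.00366538 / 0.118629 ≈ 0.0309.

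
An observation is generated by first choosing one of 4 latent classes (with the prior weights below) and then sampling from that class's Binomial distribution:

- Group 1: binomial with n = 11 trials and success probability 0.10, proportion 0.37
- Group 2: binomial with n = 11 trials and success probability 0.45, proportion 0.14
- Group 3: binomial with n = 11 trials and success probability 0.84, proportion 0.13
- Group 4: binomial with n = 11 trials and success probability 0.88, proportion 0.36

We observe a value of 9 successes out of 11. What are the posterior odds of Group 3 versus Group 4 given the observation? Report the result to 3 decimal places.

0.422

Only the two components matter; the odds are (π_i f_i(x)) / (π_j f_j(x)).
Binomial probabilities:
  L_1 = C(11,9)·0.10^9·0.90^2 = 55·1e-09·0.81 = 4.455e-08
  L_2 = C(11,9)·0.45^9·0.55^2 = 55·0.000756681·0.3025 = 0.0125893
  L_3 = C(11,9)·0.84^9·0.16^2 = 55·0.208216·0.0256 = 0.293168
  L_4 = C(11,9)·0.88^9·0.12^2 = 55·0.316478·0.0144 = 0.250651
0.0381118 / 0.0902343 ≈ 0.422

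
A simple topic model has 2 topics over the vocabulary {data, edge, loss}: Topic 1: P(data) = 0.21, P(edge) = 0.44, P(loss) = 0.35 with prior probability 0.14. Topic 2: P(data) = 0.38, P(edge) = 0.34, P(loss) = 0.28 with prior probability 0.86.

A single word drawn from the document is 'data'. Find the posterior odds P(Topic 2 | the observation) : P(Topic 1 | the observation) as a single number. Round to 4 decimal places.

Only the two components matter; the odds are (P(Z=i) f_i(x)) / (P(Z=j) f_j(x)).
Component likelihoods at x = 'data':
  L_1 = 0.21
  L_2 = 0.38
Odds = (0.86/0.14) × (0.38/0.21) = 6.14286 × 1.80952 ≈ 11.1156

11.1156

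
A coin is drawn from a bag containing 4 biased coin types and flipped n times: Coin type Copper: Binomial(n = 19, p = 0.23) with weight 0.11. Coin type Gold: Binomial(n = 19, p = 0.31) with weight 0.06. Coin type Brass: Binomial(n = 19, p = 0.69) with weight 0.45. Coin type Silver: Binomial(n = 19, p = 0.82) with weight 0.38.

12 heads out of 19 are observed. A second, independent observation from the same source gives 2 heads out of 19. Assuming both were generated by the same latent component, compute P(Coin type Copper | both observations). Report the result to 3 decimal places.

0.280

Apply Bayes' rule: the posterior for each component is proportional to its prior times its likelihood at x.
Since both observations come from the same component, the likelihood for component k is f_k(x₁)·f_k(x₂).
  L_Copper = [0.000177213] × [0.106364] = 1.88491e-05
  L_Gold = [0.00295536] × [0.0299333] = 8.84637e-05
  L_Brass = [0.161454] × [1.83587e-07] = 2.96409e-08
  L_Silver = [0.0285102] × [2.51337e-11] = 7.16568e-13
Weight by the priors:
  π_Copper·L_Copper = 0.11 × 1.88491e-05 = 2.0734e-06
  π_Gold·L_Gold = 0.06 × 8.84637e-05 = 5.30782e-06
  π_Brass·L_Brass = 0.45 × 2.96409e-08 = 1.33384e-08
  π_Silver·L_Silver = 0.38 × 7.16568e-13 = 2.72296e-13
Marginal: 2.0734e-06 + 5.30782e-06 + 1.33384e-08 + 2.72296e-13 = 7.39456e-06
P(Coin type Copper | x) ≈ 0.280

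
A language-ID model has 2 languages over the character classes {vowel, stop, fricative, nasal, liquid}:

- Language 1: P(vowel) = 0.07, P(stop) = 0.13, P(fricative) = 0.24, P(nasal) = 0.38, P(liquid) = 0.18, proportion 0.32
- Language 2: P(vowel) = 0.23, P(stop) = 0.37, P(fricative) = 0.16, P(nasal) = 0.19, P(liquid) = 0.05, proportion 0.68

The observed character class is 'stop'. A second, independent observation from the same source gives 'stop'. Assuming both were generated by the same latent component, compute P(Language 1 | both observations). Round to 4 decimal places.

Posterior ∝ prior × likelihood, so P(k | x) ∝ w_k f_k(x); normalise over all components.
Since both observations come from the same component, the likelihood for component k is f_k(x₁)·f_k(x₂).
  f_1 = [P(stop | comp) = 0.13] × [0.13] = 0.0169
  f_2 = [P(stop | comp) = 0.37] × [0.37] = 0.1369
Weight by the priors:
  w_1·f_1 = 0.32 × 0.0169 = 0.005408
  w_2·f_2 = 0.68 × 0.1369 = 0.093092
Marginal: 0.005408 + 0.093092 = 0.0985
So the posterior for Language 1 is 0.005408 / 0.0985 ≈ 0.0549.

0.0549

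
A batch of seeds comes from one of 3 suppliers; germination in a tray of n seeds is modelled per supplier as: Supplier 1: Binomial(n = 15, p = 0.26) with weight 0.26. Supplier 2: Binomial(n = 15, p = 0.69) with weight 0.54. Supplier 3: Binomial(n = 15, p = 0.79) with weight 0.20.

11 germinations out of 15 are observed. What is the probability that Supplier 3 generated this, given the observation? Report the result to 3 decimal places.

P(component k | x) = π_k·f_k(x) / marginal(x), where marginal(x) = Σ_j π_j·f_j(x).
Binomial probabilities:
  L_1 = 0.000150233
  L_2 = 0.212774
  L_3 = 0.198567
Unnormalised posteriors:
  π_1·L_1 = 0.26 × 0.000150233 = 3.90607e-05
  π_2·L_2 = 0.54 × 0.212774 = 0.114898
  π_3·L_3 = 0.20 × 0.198567 = 0.0397135
Marginal: 3.90607e-05 + 0.114898 + 0.0397135 = 0.154651
P(Supplier 3 | x) = 0.0397135 / 0.154651 ≈ 0.257

0.257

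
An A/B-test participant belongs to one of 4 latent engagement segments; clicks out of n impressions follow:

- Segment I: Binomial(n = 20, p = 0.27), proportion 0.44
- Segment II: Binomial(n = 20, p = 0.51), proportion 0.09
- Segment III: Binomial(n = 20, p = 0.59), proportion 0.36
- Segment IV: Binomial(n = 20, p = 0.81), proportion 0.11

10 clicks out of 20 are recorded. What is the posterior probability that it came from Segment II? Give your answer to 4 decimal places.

Posterior ∝ prior × likelihood, so P(k | x) ∝ π_k f_k(x); normalise over all components.
Binomial probabilities:
  p_I = 0.016348
  p_II = 0.175494
  p_III = 0.126753
  p_IV = 0.00137716
Multiply by the mixture weights:
  π_I·p_I = 0.44 × 0.016348 = 0.00719312
  π_II·p_II = 0.09 × 0.175494 = 0.0157944
  π_III·p_III = 0.36 × 0.126753 = 0.045631
  π_IV·p_IV = 0.11 × 0.00137716 = 0.000151488
Normaliser: 0.00719312 + 0.0157944 + 0.045631 + 0.000151488 = 0.06877
So the posterior for Segment II is 0.0157944 / 0.06877 ≈ 0.2297.

0.2297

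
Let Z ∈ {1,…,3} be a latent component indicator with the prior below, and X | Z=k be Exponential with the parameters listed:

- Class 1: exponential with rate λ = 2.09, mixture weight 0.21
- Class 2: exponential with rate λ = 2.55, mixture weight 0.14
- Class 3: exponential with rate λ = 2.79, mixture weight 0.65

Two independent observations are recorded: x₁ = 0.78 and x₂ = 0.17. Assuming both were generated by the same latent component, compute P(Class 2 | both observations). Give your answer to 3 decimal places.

By Bayes' theorem, P(k | x) = π_k f_k(x) / Σ_j π_j f_j(x).
Since both observations come from the same component, the likelihood for component k is f_k(x₁)·f_k(x₂).
  f_1 = [2.09·e^(−2.09·0.78) = 2.09·e^(−1.6302) = 0.409411] × [1.46501] = 0.599792
  f_2 = [2.55·e^(−2.55·0.78) = 2.55·e^(−1.9890) = 0.348922] × [1.653] = 0.576769
  f_3 = [2.79·e^(−2.79·0.78) = 2.79·e^(−2.1762) = 0.316587] × [1.73627] = 0.549681
Unnormalised posteriors:
  π_1·f_1 = 0.21 × 0.599792 = 0.125956
  π_2·f_2 = 0.14 × 0.576769 = 0.0807477
  π_3·f_3 = 0.65 × 0.549681 = 0.357293
Sum: 0.125956 + 0.0807477 + 0.357293 = 0.563997
Responsibility of Class 2: 0.0807477 / 0.563997 ≈ 0.143

0.143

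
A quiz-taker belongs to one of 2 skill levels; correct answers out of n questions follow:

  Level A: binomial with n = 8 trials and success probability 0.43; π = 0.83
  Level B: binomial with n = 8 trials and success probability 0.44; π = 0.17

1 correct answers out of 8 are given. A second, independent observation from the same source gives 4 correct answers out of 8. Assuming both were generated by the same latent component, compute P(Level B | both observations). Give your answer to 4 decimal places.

0.1590

Apply Bayes' rule: the posterior for each component is proportional to its prior times its likelihood at x.
Since both observations come from the same component, the likelihood for component k is f_k(x₁)·f_k(x₂).
  f_A = [0.0672485] × [0.252622] = 0.0169884
  f_B = [0.0607937] × [0.258024] = 0.0156863
Unnormalised posteriors:
  π_A·f_A = 0.83 × 0.0169884 = 0.0141004
  π_B·f_B = 0.17 × 0.0156863 = 0.00266667
Sum: 0.0141004 + 0.00266667 = 0.0167671
P(Level B | data) = 0.00266667 / 0.0167671 ≈ 0.1590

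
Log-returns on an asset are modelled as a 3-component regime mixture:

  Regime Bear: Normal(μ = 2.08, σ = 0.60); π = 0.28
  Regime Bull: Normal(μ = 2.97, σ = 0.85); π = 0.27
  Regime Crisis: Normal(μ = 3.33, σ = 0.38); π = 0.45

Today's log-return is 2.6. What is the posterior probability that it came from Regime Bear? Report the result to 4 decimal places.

0.4024

By Bayes' theorem, P(k | x) = π_k f_k(x) / Σ_j π_j f_j(x).
Normal densities:
  f_Bear = 0.456727
  f_Bull = 0.426919
  f_Crisis = 0.165866
Unnormalised posteriors:
  π_Bear·f_Bear = 0.28 × 0.456727 = 0.127884
  π_Bull·f_Bull = 0.27 × 0.426919 = 0.115268
  π_Crisis·f_Crisis = 0.45 × 0.165866 = 0.0746396
Denominator: 0.127884 + 0.115268 + 0.0746396 = 0.317792
P(Regime Bear | x) ≈ 0.4024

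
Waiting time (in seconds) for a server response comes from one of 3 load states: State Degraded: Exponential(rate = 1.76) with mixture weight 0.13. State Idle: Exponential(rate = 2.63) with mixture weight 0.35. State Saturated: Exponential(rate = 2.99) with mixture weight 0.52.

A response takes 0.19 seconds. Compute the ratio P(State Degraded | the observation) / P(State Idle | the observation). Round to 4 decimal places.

0.2932

Since P(k|x) ∝ w_k f_k(x), the posterior odds are w_i f_i(x) / (w_j f_j(x)).
Evaluate each component's likelihood at the observed value:
  L_Degraded = 1.25975
  L_Idle = 1.59565
  L_Saturated = 1.69414
0.163768 / 0.558479 ≈ 0.2932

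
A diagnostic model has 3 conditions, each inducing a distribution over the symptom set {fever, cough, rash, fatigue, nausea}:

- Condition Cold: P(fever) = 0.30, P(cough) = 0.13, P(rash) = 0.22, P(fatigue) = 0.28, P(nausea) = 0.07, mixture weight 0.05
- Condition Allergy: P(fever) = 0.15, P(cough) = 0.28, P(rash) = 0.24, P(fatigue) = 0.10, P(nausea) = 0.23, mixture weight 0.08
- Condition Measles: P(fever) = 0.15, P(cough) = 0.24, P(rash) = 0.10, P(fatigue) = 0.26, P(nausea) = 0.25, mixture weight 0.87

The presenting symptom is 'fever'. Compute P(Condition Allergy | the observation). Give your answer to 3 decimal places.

0.076

The responsibility of component k is w_k f_k(x) divided by Σ_j w_j f_j(x).
Evaluate each component's likelihood at the observed value:
  p_Cold = P(fever | comp) = 0.30
  p_Allergy = P(fever | comp) = 0.15
  p_Measles = P(fever | comp) = 0.15
Prior × likelihood for each component:
  w_Cold·p_Cold = 0.05 × 0.3 = 0.015
  w_Allergy·p_Allergy = 0.08 × 0.15 = 0.012
  w_Measles·p_Measles = 0.87 × 0.15 = 0.1305
Evidence: 0.015 + 0.012 + 0.1305 = 0.1575
So the posterior for Condition Allergy is 0.012 / 0.1575 ≈ 0.076.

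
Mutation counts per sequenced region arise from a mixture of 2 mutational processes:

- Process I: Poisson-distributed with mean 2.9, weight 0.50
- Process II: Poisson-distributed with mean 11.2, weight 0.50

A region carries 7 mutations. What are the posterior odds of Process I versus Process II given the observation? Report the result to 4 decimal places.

0.3140

Since P(k|x) ∝ π_k f_k(x), the posterior odds are π_i f_i(x) / (π_j f_j(x)).
Evaluate each component's likelihood at the observed value:
  p_I = e^(−2.9)·2.9^7/7! = 0.0188322
  p_II = e^(−11.2)·11.2^7/7! = 0.0599788
Posterior odds = (π_I·p_I) / (π_II·p_II) = (0.50·0.0188322) / (0.50·0.0599788) = 0.00941611 / 0.0299894 ≈ 0.3140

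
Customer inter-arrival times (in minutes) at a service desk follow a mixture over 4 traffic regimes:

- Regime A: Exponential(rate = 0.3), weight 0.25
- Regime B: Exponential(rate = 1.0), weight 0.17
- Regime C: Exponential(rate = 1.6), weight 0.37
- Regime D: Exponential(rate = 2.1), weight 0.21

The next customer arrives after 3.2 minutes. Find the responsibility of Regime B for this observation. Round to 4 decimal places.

0.1745

P(component k | x) = π_k·f_k(x) / marginal(x), where marginal(x) = Σ_j π_j·f_j(x).
Evaluate each component's likelihood at the observed value:
  L_A = 0.3·e^(−0.3·3.2) = 0.3·e^(−0.9600) = 0.114868
  L_B = 1.0·e^(−1.0·3.2) = 1.0·e^(−3.2000) = 0.0407622
  L_C = 1.6·e^(−1.6·3.2) = 1.6·e^(−5.1200) = 0.00956164
  L_D = 2.1·e^(−2.1·3.2) = 2.1·e^(−6.7200) = 0.00253373
Unnormalised posteriors:
  π_A·L_A = 0.25 × 0.114868 = 0.028717
  π_B·L_B = 0.17 × 0.0407622 = 0.00692957
  π_C·L_C = 0.37 × 0.00956164 = 0.00353781
  π_D·L_D = 0.21 × 0.00253373 = 0.000532083
Evidence: 0.028717 + 0.00692957 + 0.00353781 + 0.000532083 = 0.0397164
P(Regime B | data) ≈ 0.1745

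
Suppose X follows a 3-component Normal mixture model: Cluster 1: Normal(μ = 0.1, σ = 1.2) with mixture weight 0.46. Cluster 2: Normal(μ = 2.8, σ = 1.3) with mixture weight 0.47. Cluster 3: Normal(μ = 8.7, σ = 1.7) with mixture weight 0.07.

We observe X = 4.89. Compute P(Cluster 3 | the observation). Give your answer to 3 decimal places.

Apply Bayes' rule: the posterior for each component is proportional to its prior times its likelihood at x.
Normal densities:
  f_1 = 0.000115301
  f_2 = 0.0842775
  f_3 = 0.019044
Multiply by the mixture weights:
  π_1·f_1 = 0.46 × 0.000115301 = 5.30386e-05
  π_2·f_2 = 0.47 × 0.0842775 = 0.0396104
  π_3·f_3 = 0.07 × 0.019044 = 0.00133308
Sum: 5.30386e-05 + 0.0396104 + 0.00133308 = 0.0409966
P(Cluster 3 | x) ≈ 0.033

0.033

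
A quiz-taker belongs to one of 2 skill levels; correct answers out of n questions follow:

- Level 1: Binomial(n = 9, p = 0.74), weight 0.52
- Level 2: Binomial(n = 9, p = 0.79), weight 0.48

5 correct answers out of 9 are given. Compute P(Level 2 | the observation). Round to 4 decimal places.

0.3526

Apply Bayes' rule: the posterior for each component is proportional to its prior times its likelihood at x.
Evaluate each component's likelihood at the observed value:
  p_1 = C(9,5)·0.74^5·0.26^4 = 126·0.221901·0.00456976 = 0.127768
  p_2 = C(9,5)·0.79^5·0.21^4 = 126·0.307706·0.00194481 = 0.0754021
Weight by the priors:
  w_1·p_1 = 0.52 × 0.127768 = 0.0664394
  w_2·p_2 = 0.48 × 0.0754021 = 0.036193
Marginal: 0.0664394 + 0.036193 = 0.102632
P(Level 2 | 5 correct answers out of 9) = 0.036193 / 0.102632 ≈ 0.3526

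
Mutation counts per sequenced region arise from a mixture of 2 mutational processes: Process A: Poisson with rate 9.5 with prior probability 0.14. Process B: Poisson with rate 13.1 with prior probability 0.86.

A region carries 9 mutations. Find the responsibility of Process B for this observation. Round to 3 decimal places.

0.752

P(component k | x) = π_k·f_k(x) / marginal(x), where marginal(x) = Σ_j π_j·f_j(x).
Component likelihoods at x = 9 mutations:
  L_A = e^(−9.5)·9.5^9/9! = 0.130003
  L_B = e^(−13.1)·13.1^9/9! = 0.0640355
Multiply by the mixture weights:
  π_A·L_A = 0.14 × 0.130003 = 0.0182004
  π_B·L_B = 0.86 × 0.0640355 = 0.0550705
Sum: 0.0182004 + 0.0550705 = 0.0732709
So the posterior for Process B is 0.0550705 / 0.0732709 ≈ 0.752.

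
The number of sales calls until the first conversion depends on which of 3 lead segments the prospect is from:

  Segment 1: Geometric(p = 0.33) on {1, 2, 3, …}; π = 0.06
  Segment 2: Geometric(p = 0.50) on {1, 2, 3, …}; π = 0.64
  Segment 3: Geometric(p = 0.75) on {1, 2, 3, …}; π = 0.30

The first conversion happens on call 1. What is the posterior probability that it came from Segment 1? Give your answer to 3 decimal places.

0.035

By Bayes' theorem, P(k | x) = w_k f_k(x) / Σ_j w_j f_j(x).
Component likelihoods at x = 1:
  f_1 = 0.33·(1−0.33)^0 = 0.33·1 = 0.33
  f_2 = 0.50·(1−0.50)^0 = 0.50·1 = 0.5
  f_3 = 0.75·(1−0.75)^0 = 0.75·1 = 0.75
Weight by the priors:
  w_1·f_1 = 0.06 × 0.33 = 0.0198
  w_2·f_2 = 0.64 × 0.5 = 0.32
  w_3·f_3 = 0.30 × 0.75 = 0.225
Normaliser: 0.0198 + 0.32 + 0.225 = 0.5648
Responsibility of Segment 1: 0.0198 / 0.5648 ≈ 0.035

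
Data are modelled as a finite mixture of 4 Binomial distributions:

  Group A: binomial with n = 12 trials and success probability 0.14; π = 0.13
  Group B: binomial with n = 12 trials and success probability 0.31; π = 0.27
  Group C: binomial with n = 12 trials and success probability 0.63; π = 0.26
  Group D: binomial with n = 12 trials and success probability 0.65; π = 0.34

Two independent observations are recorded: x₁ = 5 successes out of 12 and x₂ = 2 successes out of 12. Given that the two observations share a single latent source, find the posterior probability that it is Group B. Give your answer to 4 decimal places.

P(component k | x) = π_k·f_k(x) / marginal(x), where marginal(x) = Σ_j π_j·f_j(x).
Since both observations come from the same component, the likelihood for component k is f_k(x₁)·f_k(x₂).
  p_A = [C(12,5)·0.14^5·0.86^7 = 792·5.37824e-05·0.347928 = 0.0148202] × [0.286276] = 0.00424267
  p_B = [C(12,5)·0.31^5·0.69^7 = 792·0.00286292·0.0744635 = 0.168841] × [0.155152] = 0.026196
  p_C = [C(12,5)·0.63^5·0.37^7 = 792·0.0992437·0.000949319 = 0.0746174] × [0.00125963] = 9.39901e-05
  p_D = [C(12,5)·0.65^5·0.35^7 = 792·0.116029·0.000643393 = 0.0591246] × [0.000769221] = 4.54799e-05
Unnormalised posteriors:
  π_A·p_A = 0.13 × 0.00424267 = 0.000551547
  π_B·p_B = 0.27 × 0.026196 = 0.00707293
  π_C·p_C = 0.26 × 9.39901e-05 = 2.44374e-05
  π_D·p_D = 0.34 × 4.54799e-05 = 1.54632e-05
Normaliser: 0.000551547 + 0.00707293 + 2.44374e-05 + 1.54632e-05 = 0.00766438
Responsibility of Group B: 0.00707293 / 0.00766438 ≈ 0.9228

0.9228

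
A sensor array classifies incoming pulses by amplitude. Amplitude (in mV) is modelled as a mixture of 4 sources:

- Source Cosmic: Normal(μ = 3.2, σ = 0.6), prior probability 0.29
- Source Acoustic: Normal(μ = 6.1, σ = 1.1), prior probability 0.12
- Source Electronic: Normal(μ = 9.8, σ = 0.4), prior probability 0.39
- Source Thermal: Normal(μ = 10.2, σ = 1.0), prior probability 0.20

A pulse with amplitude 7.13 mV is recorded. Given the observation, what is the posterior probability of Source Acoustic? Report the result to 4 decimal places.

0.9751

The responsibility of component k is π_k f_k(x) divided by Σ_j π_j f_j(x).
Evaluate each component's likelihood at the observed value:
  L_Cosmic = (1/(0.6·√(2π)))·exp(−(7.13−3.2)²/(2·0.6²)) = 0.664904·exp(-21.45125) = 3.2107e-10
  L_Acoustic = (1/(1.1·√(2π)))·exp(−(7.13−6.1)²/(2·1.1²)) = 0.362675·exp(-0.43839) = 0.233953
  L_Electronic = (1/(0.4·√(2π)))·exp(−(7.13−9.8)²/(2·0.4²)) = 0.997356·exp(-22.27781) = 2.10726e-10
  L_Thermal = (1/(1.0·√(2π)))·exp(−(7.13−10.2)²/(2·1.0²)) = 0.398942·exp(-4.71245) = 0.0035836
Unnormalised posteriors:
  π_Cosmic·L_Cosmic = 0.29 × 3.2107e-10 = 9.31102e-11
  π_Acoustic·L_Acoustic = 0.12 × 0.233953 = 0.0280743
  π_Electronic·L_Electronic = 0.39 × 2.10726e-10 = 8.21833e-11
  π_Thermal·L_Thermal = 0.20 × 0.0035836 = 0.000716719
Evidence: 9.31102e-11 + 0.0280743 + 8.21833e-11 + 0.000716719 = 0.028791
P(Source Acoustic | data) = 0.0280743 / 0.028791 ≈ 0.9751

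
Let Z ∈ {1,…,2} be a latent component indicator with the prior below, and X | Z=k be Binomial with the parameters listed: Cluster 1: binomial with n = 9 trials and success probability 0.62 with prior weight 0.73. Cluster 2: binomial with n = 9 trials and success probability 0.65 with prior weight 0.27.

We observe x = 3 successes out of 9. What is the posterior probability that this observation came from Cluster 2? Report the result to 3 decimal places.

By Bayes' theorem, P(k | x) = π_k f_k(x) / Σ_j π_j f_j(x).
Component likelihoods at x = 3 successes out of 9:
  p_1 = 0.0602776
  p_2 = 0.042406
Unnormalised posteriors:
  π_1·p_1 = 0.73 × 0.0602776 = 0.0440026
  π_2·p_2 = 0.27 × 0.042406 = 0.0114496
Normaliser: 0.0440026 + 0.0114496 = 0.0554523
Responsibility of Cluster 2: 0.0114496 / 0.0554523 ≈ 0.206

0.206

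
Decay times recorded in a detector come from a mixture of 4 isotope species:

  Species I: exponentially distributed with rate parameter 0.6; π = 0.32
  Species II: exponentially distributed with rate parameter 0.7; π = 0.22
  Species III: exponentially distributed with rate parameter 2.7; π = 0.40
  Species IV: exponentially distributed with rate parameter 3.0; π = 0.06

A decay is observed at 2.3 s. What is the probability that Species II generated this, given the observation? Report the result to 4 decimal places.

P(component k | x) = P(Z=k)·f_k(x) / marginal(x), where marginal(x) = Σ_j P(Z=j)·f_j(x).
Evaluate each component's likelihood at the observed value:
  p_I = 0.150947
  p_II = 0.139921
  p_III = 0.00542494
  p_IV = 0.00302336
Weight by the priors:
  P(Z=I)·p_I = 0.32 × 0.150947 = 0.0483031
  P(Z=II)·p_II = 0.22 × 0.139921 = 0.0307827
  P(Z=III)·p_III = 0.40 × 0.00542494 = 0.00216998
  P(Z=IV)·p_IV = 0.06 × 0.00302336 = 0.000181401
Normaliser: 0.0483031 + 0.0307827 + 0.00216998 + 0.000181401 = 0.0814372
Responsibility of Species II: 0.0307827 / 0.0814372 ≈ 0.3780

0.3780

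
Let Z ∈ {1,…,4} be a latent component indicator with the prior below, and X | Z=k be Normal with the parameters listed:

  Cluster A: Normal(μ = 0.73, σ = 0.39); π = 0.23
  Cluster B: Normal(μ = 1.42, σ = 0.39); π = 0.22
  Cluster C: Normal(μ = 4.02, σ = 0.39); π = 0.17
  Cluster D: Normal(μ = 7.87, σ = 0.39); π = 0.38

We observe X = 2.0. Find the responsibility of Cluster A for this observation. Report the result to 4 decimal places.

0.0155

The responsibility of component k is π_k f_k(x) divided by Σ_j π_j f_j(x).
Component likelihoods at x = 2.0:
  f_A = 0.00509531
  f_B = 0.338517
  f_C = 1.52904e-06
  f_D = 6.56255e-50
Unnormalised posteriors:
  π_A·f_A = 0.23 × 0.00509531 = 0.00117192
  π_B·f_B = 0.22 × 0.338517 = 0.0744737
  π_C·f_C = 0.17 × 1.52904e-06 = 2.59936e-07
  π_D·f_D = 0.38 × 6.56255e-50 = 2.49377e-50
Sum: 0.00117192 + 0.0744737 + 2.59936e-07 + 2.49377e-50 = 0.0756459
P(Cluster A | x) = 0.00117192 / 0.0756459 ≈ 0.0155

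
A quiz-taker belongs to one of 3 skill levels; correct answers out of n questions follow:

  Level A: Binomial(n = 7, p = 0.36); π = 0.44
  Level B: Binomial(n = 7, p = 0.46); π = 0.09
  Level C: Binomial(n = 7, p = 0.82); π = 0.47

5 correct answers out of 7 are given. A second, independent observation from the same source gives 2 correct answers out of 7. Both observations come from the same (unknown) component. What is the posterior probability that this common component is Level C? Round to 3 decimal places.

P(component k | x) = P(Z=k)·f_k(x) / marginal(x), where marginal(x) = Σ_j P(Z=j)·f_j(x).
Since both observations come from the same component, the likelihood for component k is f_k(x₁)·f_k(x₂).
  f_A = [0.0520106] × [0.29223] = 0.015199
  f_B = [0.126123] × [0.204035] = 0.0257336
  f_C = [0.252251] × [0.00266815] = 0.000673043
Prior × likelihood for each component:
  P(Z=A)·f_A = 0.44 × 0.015199 = 0.00668757
  P(Z=B)·f_B = 0.09 × 0.0257336 = 0.00231602
  P(Z=C)·f_C = 0.47 × 0.000673043 = 0.00031633
Evidence: 0.00668757 + 0.00231602 + 0.00031633 = 0.00931992
P(Level C | x₁,x₂) ≈ 0.034

0.034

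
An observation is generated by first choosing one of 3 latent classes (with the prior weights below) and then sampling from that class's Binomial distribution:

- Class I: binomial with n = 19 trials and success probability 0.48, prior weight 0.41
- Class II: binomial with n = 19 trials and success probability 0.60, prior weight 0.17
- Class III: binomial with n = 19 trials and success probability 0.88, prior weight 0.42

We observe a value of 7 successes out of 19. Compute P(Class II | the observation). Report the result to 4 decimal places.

The responsibility of component k is P(Z=k) f_k(x) divided by Σ_j P(Z=j) f_j(x).
Evaluate each component's likelihood at the observed value:
  L_I = 0.115626
  L_II = 0.023665
  L_III = 1.83603e-07
Multiply by the mixture weights:
  P(Z=I)·L_I = 0.41 × 0.115626 = 0.0474067
  P(Z=II)·L_II = 0.17 × 0.023665 = 0.00402304
  P(Z=III)·L_III = 0.42 × 1.83603e-07 = 7.71134e-08
Marginal: 0.0474067 + 0.00402304 + 7.71134e-08 = 0.0514298
Responsibility of Class II: 0.00402304 / 0.0514298 ≈ 0.0782

0.0782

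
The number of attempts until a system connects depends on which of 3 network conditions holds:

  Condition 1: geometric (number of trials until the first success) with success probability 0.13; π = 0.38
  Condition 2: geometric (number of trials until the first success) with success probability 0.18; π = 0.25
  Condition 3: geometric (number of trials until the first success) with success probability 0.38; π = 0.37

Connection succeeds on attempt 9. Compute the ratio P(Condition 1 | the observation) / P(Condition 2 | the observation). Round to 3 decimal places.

Posterior odds = (π_i f_i(x)) / (π_j f_j(x)); the normalising sum cancels.
Component likelihoods at x = 9:
  L_1 = 0.0426675
  L_2 = 0.0367945
  L_3 = 0.00829692
Odds = (0.38/0.25) × (0.0426675/0.0367945) = 1.52 × 1.15962 ≈ 1.763

1.763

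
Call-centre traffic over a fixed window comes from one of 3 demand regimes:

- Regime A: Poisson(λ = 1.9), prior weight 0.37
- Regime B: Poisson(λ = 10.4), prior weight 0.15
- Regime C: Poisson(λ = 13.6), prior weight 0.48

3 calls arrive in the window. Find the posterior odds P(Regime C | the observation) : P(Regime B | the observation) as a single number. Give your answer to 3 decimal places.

Since P(k|x) ∝ P(Z=k) f_k(x), the posterior odds are P(Z=i) f_i(x) / (P(Z=j) f_j(x)).
Evaluate each component's likelihood at the observed value:
  f_A = 0.170982
  f_B = 0.0057054
  f_C = 0.000520068
0.000249633 / 0.00085581 ≈ 0.292

0.292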